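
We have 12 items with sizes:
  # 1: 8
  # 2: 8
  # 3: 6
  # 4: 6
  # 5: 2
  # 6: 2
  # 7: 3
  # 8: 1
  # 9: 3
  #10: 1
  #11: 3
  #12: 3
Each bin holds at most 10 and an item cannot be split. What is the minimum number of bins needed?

5

Total = 8 + 8 + 6 + 6 + 3 + 3 + 3 + 3 + 2 + 2 + 1 + 1 = 46.
Lower bound: ⌈46/10⌉ = 5 bins.
A packing using 5 bins:
  bin 1: 8 + 2 = 10
  bin 2: 8 + 2 = 10
  bin 3: 6 + 3 + 1 = 10
  bin 4: 6 + 3 + 1 = 10
  bin 5: 3 + 3 = 6
This matches the lower bound, so 5 is optimal.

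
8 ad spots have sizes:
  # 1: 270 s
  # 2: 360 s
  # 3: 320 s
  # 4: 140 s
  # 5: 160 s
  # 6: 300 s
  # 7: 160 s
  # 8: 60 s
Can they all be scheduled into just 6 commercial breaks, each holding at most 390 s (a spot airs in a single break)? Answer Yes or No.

Yes

A valid assignment using 6 commercial breaks:
  break 1: 360 = 360
  break 2: 320 + 60 = 380
  break 3: 300 = 300
  break 4: 270 = 270
  break 5: 160 + 160 = 320
  break 6: 140 = 140
Every load is within 390 s, so 6 commercial breaks suffice.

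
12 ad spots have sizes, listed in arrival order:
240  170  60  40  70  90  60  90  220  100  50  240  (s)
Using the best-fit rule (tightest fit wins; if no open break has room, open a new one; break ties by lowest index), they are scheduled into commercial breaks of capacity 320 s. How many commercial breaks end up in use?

  240 → break 1 (new)  [load 240/320]
  170 → break 2 (new)  [load 170/320]
  60 → break 1  [load 300/320]
  40 → break 2  [load 210/320]
  70 → break 2  [load 280/320]
  90 → break 3 (new)  [load 90/320]
  60 → break 3  [load 150/320]
  90 → break 3  [load 240/320]
  220 → break 4 (new)  [load 220/320]
  100 → break 4  [load 320/320]
  50 → break 3  [load 290/320]
  240 → break 5 (new)  [load 240/320]
5 commercial breaks opened.

5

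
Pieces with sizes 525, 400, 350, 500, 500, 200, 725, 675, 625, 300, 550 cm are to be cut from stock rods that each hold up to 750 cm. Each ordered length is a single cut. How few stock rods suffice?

9

Total = 725 + 675 + 625 + 550 + 525 + 500 + 500 + 400 + 350 + 300 + 200 = 5350 cm.
Lower bound: ⌈5350/750⌉ = 8 stock rods.
A packing using 9 stock rods:
  stock rod 1: 725 = 725
  stock rod 2: 675 = 675
  stock rod 3: 625 = 625
  stock rod 4: 550 + 200 = 750
  stock rod 5: 525 = 525
  stock rod 6: 500 = 500
  stock rod 7: 500 = 500
  stock rod 8: 400 + 350 = 750
  stock rod 9: 300 = 300
No arrangement into 8 stock rods stays within capacity, so 9 is optimal.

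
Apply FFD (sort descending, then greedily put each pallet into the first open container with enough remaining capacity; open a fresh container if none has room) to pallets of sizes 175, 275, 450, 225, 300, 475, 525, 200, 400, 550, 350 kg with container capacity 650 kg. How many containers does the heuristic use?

7

Sorted descending: 550, 525, 475, 450, 400, 350, 300, 275, 225, 200, 175.
  550 → container 1 (new)  [load 550/650]
  525 → container 2 (new)  [load 525/650]
  475 → container 3 (new)  [load 475/650]
  450 → container 4 (new)  [load 450/650]
  400 → container 5 (new)  [load 400/650]
  350 → container 6 (new)  [load 350/650]
  300 → container 6  [load 650/650]
  275 → container 7 (new)  [load 275/650]
  225 → container 5  [load 625/650]
  200 → container 4  [load 650/650]
  175 → container 3  [load 650/650]
7 containers opened.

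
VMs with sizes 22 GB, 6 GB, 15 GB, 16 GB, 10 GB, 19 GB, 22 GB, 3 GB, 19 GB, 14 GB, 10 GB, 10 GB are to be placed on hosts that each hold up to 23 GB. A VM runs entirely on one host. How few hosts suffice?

9

Total = 22 + 22 + 19 + 19 + 16 + 15 + 14 + 10 + 10 + 10 + 6 + 3 = 166 GB.
Lower bound: ⌈166/23⌉ = 8 hosts.
A packing using 9 hosts:
  host 1: 22 = 22
  host 2: 22 = 22
  host 3: 19 + 3 = 22
  host 4: 19 = 19
  host 5: 16 + 6 = 22
  host 6: 15 = 15
  host 7: 14 = 14
  host 8: 10 + 10 = 20
  host 9: 10 = 10
No arrangement into 8 hosts stays within capacity, so 9 is optimal.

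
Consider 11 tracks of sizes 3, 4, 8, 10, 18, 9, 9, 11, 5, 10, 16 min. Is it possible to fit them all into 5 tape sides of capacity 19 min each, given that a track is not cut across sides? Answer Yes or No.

Total = 103 min; ⌈103/19⌉ = 6.
At least 6 tape sides are required, but only 5 are allowed.

No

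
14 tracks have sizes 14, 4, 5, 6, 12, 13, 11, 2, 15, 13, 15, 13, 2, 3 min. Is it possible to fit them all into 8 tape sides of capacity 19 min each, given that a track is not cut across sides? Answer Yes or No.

Yes

A valid assignment using 8 tape sides:
  side 1: 15 + 4 = 19
  side 2: 15 + 3 = 18
  side 3: 14 + 5 = 19
  side 4: 13 + 6 = 19
  side 5: 13 + 2 + 2 = 17
  side 6: 13 = 13
  side 7: 12 = 12
  side 8: 11 = 11
Every load is within 19 min, so 8 tape sides suffice.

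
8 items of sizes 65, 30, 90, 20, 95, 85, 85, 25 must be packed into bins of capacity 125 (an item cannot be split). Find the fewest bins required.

5

Total = 95 + 90 + 85 + 85 + 65 + 30 + 25 + 20 = 495.
Lower bound: ⌈495/125⌉ = 4 bins.
Also, 5 items each exceed 125/2, and no two of those can share a bin, so at least 5 bins are needed.
A packing using 5 bins:
  bin 1: 95 + 30 = 125
  bin 2: 90 + 25 = 115
  bin 3: 85 + 20 = 105
  bin 4: 85 = 85
  bin 5: 65 = 65
This matches the lower bound, so 5 is optimal.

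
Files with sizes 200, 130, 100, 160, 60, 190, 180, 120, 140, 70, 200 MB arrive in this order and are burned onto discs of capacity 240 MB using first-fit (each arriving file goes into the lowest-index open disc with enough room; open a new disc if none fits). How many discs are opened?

8

  200 → disc 1 (new)  [load 200/240]
  130 → disc 2 (new)  [load 130/240]
  100 → disc 2  [load 230/240]
  160 → disc 3 (new)  [load 160/240]
  60 → disc 3  [load 220/240]
  190 → disc 4 (new)  [load 190/240]
  180 → disc 5 (new)  [load 180/240]
  120 → disc 6 (new)  [load 120/240]
  140 → disc 7 (new)  [load 140/240]
  70 → disc 6  [load 190/240]
  200 → disc 8 (new)  [load 200/240]
8 discs opened.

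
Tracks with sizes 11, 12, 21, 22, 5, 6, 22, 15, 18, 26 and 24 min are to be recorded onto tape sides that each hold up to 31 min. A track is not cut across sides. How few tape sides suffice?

7

Total = 26 + 24 + 22 + 22 + 21 + 18 + 15 + 12 + 11 + 6 + 5 = 182 min.
Lower bound: ⌈182/31⌉ = 6 tape sides.
A packing using 7 tape sides:
  side 1: 26 + 5 = 31
  side 2: 24 + 6 = 30
  side 3: 22 = 22
  side 4: 22 = 22
  side 5: 21 = 21
  side 6: 18 + 12 = 30
  side 7: 15 + 11 = 26
No arrangement into 6 tape sides stays within capacity, so 7 is optimal.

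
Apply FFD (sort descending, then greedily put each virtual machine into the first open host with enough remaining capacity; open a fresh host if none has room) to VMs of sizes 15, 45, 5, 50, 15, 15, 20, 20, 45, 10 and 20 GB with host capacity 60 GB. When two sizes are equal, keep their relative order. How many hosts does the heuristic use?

Sorted descending: 50, 45, 45, 20, 20, 20, 15, 15, 15, 10, 5.
  50 → host 1 (new)  [load 50/60]
  45 → host 2 (new)  [load 45/60]
  45 → host 3 (new)  [load 45/60]
  20 → host 4 (new)  [load 20/60]
  20 → host 4  [load 40/60]
  20 → host 4  [load 60/60]
  15 → host 2  [load 60/60]
  15 → host 3  [load 60/60]
  15 → host 5 (new)  [load 15/60]
  10 → host 1  [load 60/60]
  5 → host 5  [load 20/60]
5 hosts opened.

5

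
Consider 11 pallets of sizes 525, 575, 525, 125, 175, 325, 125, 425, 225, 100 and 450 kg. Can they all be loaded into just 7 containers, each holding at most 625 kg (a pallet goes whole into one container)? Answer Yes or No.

Yes

A valid assignment using 7 containers:
  container 1: 575 = 575
  container 2: 525 + 100 = 625
  container 3: 525 = 525
  container 4: 450 + 175 = 625
  container 5: 425 + 125 = 550
  container 6: 325 + 225 = 550
  container 7: 125 = 125
Every load is within 625 kg, so 7 containers suffice.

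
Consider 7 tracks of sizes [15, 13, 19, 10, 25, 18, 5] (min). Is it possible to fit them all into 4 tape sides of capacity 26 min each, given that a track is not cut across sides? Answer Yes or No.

No

Total = 105 min; ⌈105/26⌉ = 5.
At least 5 tape sides are required, but only 4 are allowed.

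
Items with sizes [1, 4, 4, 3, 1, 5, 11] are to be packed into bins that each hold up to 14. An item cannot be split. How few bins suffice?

3

Total = 11 + 5 + 4 + 4 + 3 + 1 + 1 = 29.
Lower bound: ⌈29/14⌉ = 3 bins.
A packing using 3 bins:
  bin 1: 11 + 3 = 14
  bin 2: 5 + 4 + 4 + 1 = 14
  bin 3: 1 = 1
This matches the lower bound, so 3 is optimal.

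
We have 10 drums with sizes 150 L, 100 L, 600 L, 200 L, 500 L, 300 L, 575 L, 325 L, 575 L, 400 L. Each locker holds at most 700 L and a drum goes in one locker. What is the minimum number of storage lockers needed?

6

Total = 600 + 575 + 575 + 500 + 400 + 325 + 300 + 200 + 150 + 100 = 3725 L.
Lower bound: ⌈3725/700⌉ = 6 storage lockers.
A packing using 6 storage lockers:
  locker 1: 600 + 100 = 700
  locker 2: 575 = 575
  locker 3: 575 = 575
  locker 4: 500 + 200 = 700
  locker 5: 400 + 300 = 700
  locker 6: 325 + 150 = 475
This matches the lower bound, so 6 is optimal.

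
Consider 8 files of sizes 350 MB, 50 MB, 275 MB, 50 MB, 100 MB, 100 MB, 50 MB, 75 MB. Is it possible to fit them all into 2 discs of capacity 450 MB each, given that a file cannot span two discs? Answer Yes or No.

Total = 1050 MB; ⌈1050/450⌉ = 3.
At least 3 discs are required, but only 2 are allowed.

No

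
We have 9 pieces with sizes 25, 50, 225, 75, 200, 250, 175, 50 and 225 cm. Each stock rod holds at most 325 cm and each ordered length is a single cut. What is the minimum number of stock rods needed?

5

Total = 250 + 225 + 225 + 200 + 175 + 75 + 50 + 50 + 25 = 1275 cm.
Lower bound: ⌈1275/325⌉ = 4 stock rods.
Also, 5 pieces each exceed 325/2 cm, and no two of those can share a stock rod, so at least 5 stock rods are needed.
A packing using 5 stock rods:
  stock rod 1: 250 + 75 = 325
  stock rod 2: 225 + 50 + 50 = 325
  stock rod 3: 225 + 25 = 250
  stock rod 4: 200 = 200
  stock rod 5: 175 = 175
This matches the lower bound, so 5 is optimal.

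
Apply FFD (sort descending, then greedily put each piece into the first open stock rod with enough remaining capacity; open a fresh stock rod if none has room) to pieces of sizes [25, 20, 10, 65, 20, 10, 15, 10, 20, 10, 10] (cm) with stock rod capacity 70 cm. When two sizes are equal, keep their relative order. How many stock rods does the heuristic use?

Sorted descending: 65, 25, 20, 20, 20, 15, 10, 10, 10, 10, 10.
  65 → stock rod 1 (new)  [load 65/70]
  25 → stock rod 2 (new)  [load 25/70]
  20 → stock rod 2  [load 45/70]
  20 → stock rod 2  [load 65/70]
  20 → stock rod 3 (new)  [load 20/70]
  15 → stock rod 3  [load 35/70]
  10 → stock rod 3  [load 45/70]
  10 → stock rod 3  [load 55/70]
  10 → stock rod 3  [load 65/70]
  10 → stock rod 4 (new)  [load 10/70]
  10 → stock rod 4  [load 20/70]
4 stock rods opened.

4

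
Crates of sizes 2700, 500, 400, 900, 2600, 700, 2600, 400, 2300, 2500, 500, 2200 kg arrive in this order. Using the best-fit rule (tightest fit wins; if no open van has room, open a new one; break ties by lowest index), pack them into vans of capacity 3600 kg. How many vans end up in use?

6

  2700 → van 1 (new)  [load 2700/3600]
  500 → van 1  [load 3200/3600]
  400 → van 1  [load 3600/3600]
  900 → van 2 (new)  [load 900/3600]
  2600 → van 2  [load 3500/3600]
  700 → van 3 (new)  [load 700/3600]
  2600 → van 3  [load 3300/3600]
  400 → van 4 (new)  [load 400/3600]
  2300 → van 4  [load 2700/3600]
  2500 → van 5 (new)  [load 2500/3600]
  500 → van 4  [load 3200/3600]
  2200 → van 6 (new)  [load 2200/3600]
6 vans opened.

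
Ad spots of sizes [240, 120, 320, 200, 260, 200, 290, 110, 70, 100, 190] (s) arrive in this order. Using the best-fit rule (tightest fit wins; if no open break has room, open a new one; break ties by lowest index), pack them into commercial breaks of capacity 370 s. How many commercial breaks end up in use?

7

  240 → break 1 (new)  [load 240/370]
  120 → break 1  [load 360/370]
  320 → break 2 (new)  [load 320/370]
  200 → break 3 (new)  [load 200/370]
  260 → break 4 (new)  [load 260/370]
  200 → break 5 (new)  [load 200/370]
  290 → break 6 (new)  [load 290/370]
  110 → break 4  [load 370/370]
  70 → break 6  [load 360/370]
  100 → break 3  [load 300/370]
  190 → break 7 (new)  [load 190/370]
7 commercial breaks opened.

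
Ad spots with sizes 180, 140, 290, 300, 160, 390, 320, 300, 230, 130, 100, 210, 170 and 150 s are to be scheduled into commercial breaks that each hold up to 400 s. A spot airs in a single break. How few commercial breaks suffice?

Total = 390 + 320 + 300 + 300 + 290 + 230 + 210 + 180 + 170 + 160 + 150 + 140 + 130 + 100 = 3070 s.
Lower bound: ⌈3070/400⌉ = 8 commercial breaks.
A packing using 9 commercial breaks:
  break 1: 390 = 390
  break 2: 320 = 320
  break 3: 300 + 100 = 400
  break 4: 300 = 300
  break 5: 290 = 290
  break 6: 230 + 170 = 400
  break 7: 210 + 180 = 390
  break 8: 160 + 150 = 310
  break 9: 140 + 130 = 270
No arrangement into 8 commercial breaks stays within capacity, so 9 is optimal.

9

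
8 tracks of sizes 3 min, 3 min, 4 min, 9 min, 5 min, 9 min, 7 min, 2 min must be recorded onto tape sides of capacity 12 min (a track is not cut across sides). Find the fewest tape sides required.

Total = 9 + 9 + 7 + 5 + 4 + 3 + 3 + 2 = 42 min.
Lower bound: ⌈42/12⌉ = 4 tape sides.
A packing using 4 tape sides:
  side 1: 9 + 3 = 12
  side 2: 9 + 3 = 12
  side 3: 7 + 5 = 12
  side 4: 4 + 2 = 6
This matches the lower bound, so 4 is optimal.

4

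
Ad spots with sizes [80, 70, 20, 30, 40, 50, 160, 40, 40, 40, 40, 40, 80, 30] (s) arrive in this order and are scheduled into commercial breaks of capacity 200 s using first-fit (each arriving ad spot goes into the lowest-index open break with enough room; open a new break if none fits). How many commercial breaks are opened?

4

  80 → break 1 (new)  [load 80/200]
  70 → break 1  [load 150/200]
  20 → break 1  [load 170/200]
  30 → break 1  [load 200/200]
  40 → break 2 (new)  [load 40/200]
  50 → break 2  [load 90/200]
  160 → break 3 (new)  [load 160/200]
  40 → break 2  [load 130/200]
  40 → break 2  [load 170/200]
  40 → break 3  [load 200/200]
  40 → break 4 (new)  [load 40/200]
  40 → break 4  [load 80/200]
  80 → break 4  [load 160/200]
  30 → break 2  [load 200/200]
4 commercial breaks opened.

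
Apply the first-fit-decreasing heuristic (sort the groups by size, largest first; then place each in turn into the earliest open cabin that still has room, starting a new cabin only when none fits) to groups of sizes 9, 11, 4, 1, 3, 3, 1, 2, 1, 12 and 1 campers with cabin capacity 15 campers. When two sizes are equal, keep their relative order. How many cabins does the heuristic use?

Sorted descending: 12, 11, 9, 4, 3, 3, 2, 1, 1, 1, 1.
  12 → cabin 1 (new)  [load 12/15]
  11 → cabin 2 (new)  [load 11/15]
  9 → cabin 3 (new)  [load 9/15]
  4 → cabin 2  [load 15/15]
  3 → cabin 1  [load 15/15]
  3 → cabin 3  [load 12/15]
  2 → cabin 3  [load 14/15]
  1 → cabin 3  [load 15/15]
  1 → cabin 4 (new)  [load 1/15]
  1 → cabin 4  [load 2/15]
  1 → cabin 4  [load 3/15]
4 cabins opened.

4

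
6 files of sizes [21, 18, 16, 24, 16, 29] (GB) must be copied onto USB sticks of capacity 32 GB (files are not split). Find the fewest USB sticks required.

5

Total = 29 + 24 + 21 + 18 + 16 + 16 = 124 GB.
Lower bound: ⌈124/32⌉ = 4 USB sticks.
A packing using 5 USB sticks:
  USB stick 1: 29 = 29
  USB stick 2: 24 = 24
  USB stick 3: 21 = 21
  USB stick 4: 18 = 18
  USB stick 5: 16 + 16 = 32
No arrangement into 4 USB sticks stays within capacity, so 5 is optimal.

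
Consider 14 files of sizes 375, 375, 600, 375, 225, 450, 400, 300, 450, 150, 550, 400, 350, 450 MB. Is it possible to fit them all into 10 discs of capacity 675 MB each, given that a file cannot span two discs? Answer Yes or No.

No

Total = 5450 MB; ⌈5450/675⌉ = 9.
11 files each exceed half the capacity and cannot share a disc, forcing at least 11 discs.
At least 11 discs are required, but only 10 are allowed.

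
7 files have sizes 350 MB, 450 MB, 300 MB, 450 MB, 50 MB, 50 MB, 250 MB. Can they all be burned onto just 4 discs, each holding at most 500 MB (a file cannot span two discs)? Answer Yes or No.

Total = 1900 MB; ⌈1900/500⌉ = 4.
The bound of 4 does not rule out 4, but exhaustive search shows no assignment into 4 discs of capacity 500 MB exists — the minimum is 5.

No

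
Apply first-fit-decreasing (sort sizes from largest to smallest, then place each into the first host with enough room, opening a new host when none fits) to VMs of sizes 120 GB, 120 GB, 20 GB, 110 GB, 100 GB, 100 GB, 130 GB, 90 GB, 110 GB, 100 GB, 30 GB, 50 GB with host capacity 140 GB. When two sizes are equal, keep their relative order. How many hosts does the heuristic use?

9

Sorted descending: 130, 120, 120, 110, 110, 100, 100, 100, 90, 50, 30, 20.
  130 → host 1 (new)  [load 130/140]
  120 → host 2 (new)  [load 120/140]
  120 → host 3 (new)  [load 120/140]
  110 → host 4 (new)  [load 110/140]
  110 → host 5 (new)  [load 110/140]
  100 → host 6 (new)  [load 100/140]
  100 → host 7 (new)  [load 100/140]
  100 → host 8 (new)  [load 100/140]
  90 → host 9 (new)  [load 90/140]
  50 → host 9  [load 140/140]
  30 → host 4  [load 140/140]
  20 → host 2  [load 140/140]
9 hosts opened.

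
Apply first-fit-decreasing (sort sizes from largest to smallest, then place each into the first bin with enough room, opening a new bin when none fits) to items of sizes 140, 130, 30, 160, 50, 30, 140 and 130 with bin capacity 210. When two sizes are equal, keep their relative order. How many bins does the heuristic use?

Sorted descending: 160, 140, 140, 130, 130, 50, 30, 30.
  160 → bin 1 (new)  [load 160/210]
  140 → bin 2 (new)  [load 140/210]
  140 → bin 3 (new)  [load 140/210]
  130 → bin 4 (new)  [load 130/210]
  130 → bin 5 (new)  [load 130/210]
  50 → bin 1  [load 210/210]
  30 → bin 2  [load 170/210]
  30 → bin 2  [load 200/210]
5 bins opened.

5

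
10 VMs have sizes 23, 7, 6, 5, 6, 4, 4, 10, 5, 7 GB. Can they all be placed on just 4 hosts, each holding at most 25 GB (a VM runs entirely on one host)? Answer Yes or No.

Yes

A valid assignment using 4 hosts:
  host 1: 23 = 23
  host 2: 10 + 7 + 7 = 24
  host 3: 6 + 6 + 5 + 5 = 22
  host 4: 4 + 4 = 8
Every load is within 25 GB, so 4 hosts suffice.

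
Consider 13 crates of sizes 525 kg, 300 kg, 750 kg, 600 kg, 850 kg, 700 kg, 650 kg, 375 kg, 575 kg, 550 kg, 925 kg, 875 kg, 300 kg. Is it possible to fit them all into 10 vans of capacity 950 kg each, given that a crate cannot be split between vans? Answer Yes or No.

A valid assignment using 10 vans:
  van 1: 925 = 925
  van 2: 875 = 875
  van 3: 850 = 850
  van 4: 750 = 750
  van 5: 700 = 700
  van 6: 650 + 300 = 950
  van 7: 600 + 300 = 900
  van 8: 575 + 375 = 950
  van 9: 550 = 550
  van 10: 525 = 525
Every load is within 950 kg, so 10 vans suffice.

Yes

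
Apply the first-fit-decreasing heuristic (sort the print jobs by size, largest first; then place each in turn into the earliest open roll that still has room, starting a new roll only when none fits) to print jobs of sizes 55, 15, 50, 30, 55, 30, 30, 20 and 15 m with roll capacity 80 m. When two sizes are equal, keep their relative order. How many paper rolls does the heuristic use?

Sorted descending: 55, 55, 50, 30, 30, 30, 20, 15, 15.
  55 → roll 1 (new)  [load 55/80]
  55 → roll 2 (new)  [load 55/80]
  50 → roll 3 (new)  [load 50/80]
  30 → roll 3  [load 80/80]
  30 → roll 4 (new)  [load 30/80]
  30 → roll 4  [load 60/80]
  20 → roll 1  [load 75/80]
  15 → roll 2  [load 70/80]
  15 → roll 4  [load 75/80]
4 paper rolls opened.

4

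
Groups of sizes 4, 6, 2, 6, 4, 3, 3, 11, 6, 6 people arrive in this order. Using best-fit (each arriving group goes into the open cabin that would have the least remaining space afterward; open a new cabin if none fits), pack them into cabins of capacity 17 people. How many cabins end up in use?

4

  4 → cabin 1 (new)  [load 4/17]
  6 → cabin 1  [load 10/17]
  2 → cabin 1  [load 12/17]
  6 → cabin 2 (new)  [load 6/17]
  4 → cabin 1  [load 16/17]
  3 → cabin 2  [load 9/17]
  3 → cabin 2  [load 12/17]
  11 → cabin 3 (new)  [load 11/17]
  6 → cabin 3  [load 17/17]
  6 → cabin 4 (new)  [load 6/17]
4 cabins opened.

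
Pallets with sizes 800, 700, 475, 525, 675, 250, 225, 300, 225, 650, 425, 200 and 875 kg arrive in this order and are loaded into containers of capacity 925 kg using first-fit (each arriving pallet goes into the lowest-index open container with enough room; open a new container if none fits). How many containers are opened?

  800 → container 1 (new)  [load 800/925]
  700 → container 2 (new)  [load 700/925]
  475 → container 3 (new)  [load 475/925]
  525 → container 4 (new)  [load 525/925]
  675 → container 5 (new)  [load 675/925]
  250 → container 3  [load 725/925]
  225 → container 2  [load 925/925]
  300 → container 4  [load 825/925]
  225 → container 5  [load 900/925]
  650 → container 6 (new)  [load 650/925]
  425 → container 7 (new)  [load 425/925]
  200 → container 3  [load 925/925]
  875 → container 8 (new)  [load 875/925]
8 containers opened.

8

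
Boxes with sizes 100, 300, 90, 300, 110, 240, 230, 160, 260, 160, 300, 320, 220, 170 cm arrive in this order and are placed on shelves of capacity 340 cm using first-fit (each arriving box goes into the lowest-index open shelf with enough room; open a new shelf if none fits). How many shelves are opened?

11

  100 → shelf 1 (new)  [load 100/340]
  300 → shelf 2 (new)  [load 300/340]
  90 → shelf 1  [load 190/340]
  300 → shelf 3 (new)  [load 300/340]
  110 → shelf 1  [load 300/340]
  240 → shelf 4 (new)  [load 240/340]
  230 → shelf 5 (new)  [load 230/340]
  160 → shelf 6 (new)  [load 160/340]
  260 → shelf 7 (new)  [load 260/340]
  160 → shelf 6  [load 320/340]
  300 → shelf 8 (new)  [load 300/340]
  320 → shelf 9 (new)  [load 320/340]
  220 → shelf 10 (new)  [load 220/340]
  170 → shelf 11 (new)  [load 170/340]
11 shelves opened.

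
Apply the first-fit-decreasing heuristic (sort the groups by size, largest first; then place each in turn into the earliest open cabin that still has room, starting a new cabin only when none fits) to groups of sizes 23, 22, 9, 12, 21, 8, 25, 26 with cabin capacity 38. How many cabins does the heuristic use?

Sorted descending: 26, 25, 23, 22, 21, 12, 9, 8.
  26 → cabin 1 (new)  [load 26/38]
  25 → cabin 2 (new)  [load 25/38]
  23 → cabin 3 (new)  [load 23/38]
  22 → cabin 4 (new)  [load 22/38]
  21 → cabin 5 (new)  [load 21/38]
  12 → cabin 1  [load 38/38]
  9 → cabin 2  [load 34/38]
  8 → cabin 3  [load 31/38]
5 cabins opened.

5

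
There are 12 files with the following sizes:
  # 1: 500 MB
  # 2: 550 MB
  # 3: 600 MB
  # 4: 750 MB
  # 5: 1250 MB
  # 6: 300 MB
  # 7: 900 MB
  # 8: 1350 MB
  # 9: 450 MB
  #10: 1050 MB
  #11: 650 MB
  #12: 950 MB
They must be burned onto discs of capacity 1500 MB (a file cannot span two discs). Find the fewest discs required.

7

Total = 1350 + 1250 + 1050 + 950 + 900 + 750 + 650 + 600 + 550 + 500 + 450 + 300 = 9300 MB.
Lower bound: ⌈9300/1500⌉ = 7 discs.
A packing using 7 discs:
  disc 1: 1350 = 1350
  disc 2: 1250 = 1250
  disc 3: 1050 + 450 = 1500
  disc 4: 950 + 550 = 1500
  disc 5: 900 + 600 = 1500
  disc 6: 750 + 650 = 1400
  disc 7: 500 + 300 = 800
This matches the lower bound, so 7 is optimal.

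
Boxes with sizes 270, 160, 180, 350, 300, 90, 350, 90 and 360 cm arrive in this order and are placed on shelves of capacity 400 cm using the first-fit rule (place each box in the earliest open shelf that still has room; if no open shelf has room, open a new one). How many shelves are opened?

6

  270 → shelf 1 (new)  [load 270/400]
  160 → shelf 2 (new)  [load 160/400]
  180 → shelf 2  [load 340/400]
  350 → shelf 3 (new)  [load 350/400]
  300 → shelf 4 (new)  [load 300/400]
  90 → shelf 1  [load 360/400]
  350 → shelf 5 (new)  [load 350/400]
  90 → shelf 4  [load 390/400]
  360 → shelf 6 (new)  [load 360/400]
6 shelves opened.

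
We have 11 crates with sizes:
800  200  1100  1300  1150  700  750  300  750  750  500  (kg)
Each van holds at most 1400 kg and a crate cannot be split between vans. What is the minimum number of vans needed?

8

Total = 1300 + 1150 + 1100 + 800 + 750 + 750 + 750 + 700 + 500 + 300 + 200 = 8300 kg.
Lower bound: ⌈8300/1400⌉ = 6 vans.
Also, 7 crates each exceed 700 kg, and no two of those can share a van, so at least 7 vans are needed.
A packing using 8 vans:
  van 1: 1300 = 1300
  van 2: 1150 + 200 = 1350
  van 3: 1100 + 300 = 1400
  van 4: 800 + 500 = 1300
  van 5: 750 = 750
  van 6: 750 = 750
  van 7: 750 = 750
  van 8: 700 = 700
No arrangement into 7 vans stays within capacity, so 8 is optimal.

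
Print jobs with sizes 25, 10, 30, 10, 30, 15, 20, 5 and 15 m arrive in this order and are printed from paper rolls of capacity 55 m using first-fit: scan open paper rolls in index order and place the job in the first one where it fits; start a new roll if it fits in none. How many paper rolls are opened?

  25 → roll 1 (new)  [load 25/55]
  10 → roll 1  [load 35/55]
  30 → roll 2 (new)  [load 30/55]
  10 → roll 1  [load 45/55]
  30 → roll 3 (new)  [load 30/55]
  15 → roll 2  [load 45/55]
  20 → roll 3  [load 50/55]
  5 → roll 1  [load 50/55]
  15 → roll 4 (new)  [load 15/55]
4 paper rolls opened.

4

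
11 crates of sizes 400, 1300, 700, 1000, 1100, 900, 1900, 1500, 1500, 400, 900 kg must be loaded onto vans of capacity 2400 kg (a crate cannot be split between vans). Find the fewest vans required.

5

Total = 1900 + 1500 + 1500 + 1300 + 1100 + 1000 + 900 + 900 + 700 + 400 + 400 = 11600 kg.
Lower bound: ⌈11600/2400⌉ = 5 vans.
A packing using 5 vans:
  van 1: 1900 + 400 = 2300
  van 2: 1500 + 900 = 2400
  van 3: 1500 + 900 = 2400
  van 4: 1300 + 1100 = 2400
  van 5: 1000 + 700 + 400 = 2100
This matches the lower bound, so 5 is optimal.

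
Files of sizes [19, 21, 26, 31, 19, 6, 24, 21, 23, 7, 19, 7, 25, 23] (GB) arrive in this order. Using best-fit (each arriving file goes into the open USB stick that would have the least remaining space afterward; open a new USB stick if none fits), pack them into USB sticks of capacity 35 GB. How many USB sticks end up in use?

11

  19 → USB stick 1 (new)  [load 19/35]
  21 → USB stick 2 (new)  [load 21/35]
  26 → USB stick 3 (new)  [load 26/35]
  31 → USB stick 4 (new)  [load 31/35]
  19 → USB stick 5 (new)  [load 19/35]
  6 → USB stick 3  [load 32/35]
  24 → USB stick 6 (new)  [load 24/35]
  21 → USB stick 7 (new)  [load 21/35]
  23 → USB stick 8 (new)  [load 23/35]
  7 → USB stick 6  [load 31/35]
  19 → USB stick 9 (new)  [load 19/35]
  7 → USB stick 8  [load 30/35]
  25 → USB stick 10 (new)  [load 25/35]
  23 → USB stick 11 (new)  [load 23/35]
11 USB sticks opened.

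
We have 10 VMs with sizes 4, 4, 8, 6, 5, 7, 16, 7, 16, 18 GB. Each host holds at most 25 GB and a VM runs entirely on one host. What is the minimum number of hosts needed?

Total = 18 + 16 + 16 + 8 + 7 + 7 + 6 + 5 + 4 + 4 = 91 GB.
Lower bound: ⌈91/25⌉ = 4 hosts.
A packing using 4 hosts:
  host 1: 18 + 7 = 25
  host 2: 16 + 8 = 24
  host 3: 16 + 7 = 23
  host 4: 6 + 5 + 4 + 4 = 19
This matches the lower bound, so 4 is optimal.

4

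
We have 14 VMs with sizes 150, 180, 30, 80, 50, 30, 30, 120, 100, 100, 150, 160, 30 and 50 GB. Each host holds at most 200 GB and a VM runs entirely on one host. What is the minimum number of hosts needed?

7

Total = 180 + 160 + 150 + 150 + 120 + 100 + 100 + 80 + 50 + 50 + 30 + 30 + 30 + 30 = 1260 GB.
Lower bound: ⌈1260/200⌉ = 7 hosts.
A packing using 7 hosts:
  host 1: 180 = 180
  host 2: 160 + 30 = 190
  host 3: 150 + 50 = 200
  host 4: 150 + 50 = 200
  host 5: 120 + 80 = 200
  host 6: 100 + 100 = 200
  host 7: 30 + 30 + 30 = 90
This matches the lower bound, so 7 is optimal.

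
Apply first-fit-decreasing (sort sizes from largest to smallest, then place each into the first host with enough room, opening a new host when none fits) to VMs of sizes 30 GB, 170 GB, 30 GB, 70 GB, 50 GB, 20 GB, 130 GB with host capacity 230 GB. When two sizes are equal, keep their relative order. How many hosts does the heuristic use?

Sorted descending: 170, 130, 70, 50, 30, 30, 20.
  170 → host 1 (new)  [load 170/230]
  130 → host 2 (new)  [load 130/230]
  70 → host 2  [load 200/230]
  50 → host 1  [load 220/230]
  30 → host 2  [load 230/230]
  30 → host 3 (new)  [load 30/230]
  20 → host 3  [load 50/230]
3 hosts opened.

3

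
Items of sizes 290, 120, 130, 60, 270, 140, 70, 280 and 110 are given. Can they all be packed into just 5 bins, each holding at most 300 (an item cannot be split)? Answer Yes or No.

No

Total = 1470; ⌈1470/300⌉ = 5.
The bound of 5 does not rule out 5, but exhaustive search shows no assignment into 5 bins of capacity 300 exists — the minimum is 6.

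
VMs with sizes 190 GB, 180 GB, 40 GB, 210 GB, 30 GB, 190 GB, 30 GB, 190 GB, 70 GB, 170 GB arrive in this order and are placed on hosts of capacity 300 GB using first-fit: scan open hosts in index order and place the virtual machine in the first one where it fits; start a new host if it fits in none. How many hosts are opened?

6

  190 → host 1 (new)  [load 190/300]
  180 → host 2 (new)  [load 180/300]
  40 → host 1  [load 230/300]
  210 → host 3 (new)  [load 210/300]
  30 → host 1  [load 260/300]
  190 → host 4 (new)  [load 190/300]
  30 → host 1  [load 290/300]
  190 → host 5 (new)  [load 190/300]
  70 → host 2  [load 250/300]
  170 → host 6 (new)  [load 170/300]
6 hosts opened.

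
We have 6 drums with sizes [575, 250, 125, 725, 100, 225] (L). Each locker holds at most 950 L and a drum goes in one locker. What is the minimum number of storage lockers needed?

3

Total = 725 + 575 + 250 + 225 + 125 + 100 = 2000 L.
Lower bound: ⌈2000/950⌉ = 3 storage lockers.
A packing using 3 storage lockers:
  locker 1: 725 + 225 = 950
  locker 2: 575 + 250 + 125 = 950
  locker 3: 100 = 100
This matches the lower bound, so 3 is optimal.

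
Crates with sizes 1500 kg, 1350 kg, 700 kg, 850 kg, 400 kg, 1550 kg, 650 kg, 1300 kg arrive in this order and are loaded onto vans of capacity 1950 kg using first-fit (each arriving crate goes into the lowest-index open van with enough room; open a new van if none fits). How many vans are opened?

5

  1500 → van 1 (new)  [load 1500/1950]
  1350 → van 2 (new)  [load 1350/1950]
  700 → van 3 (new)  [load 700/1950]
  850 → van 3  [load 1550/1950]
  400 → van 1  [load 1900/1950]
  1550 → van 4 (new)  [load 1550/1950]
  650 → van 5 (new)  [load 650/1950]
  1300 → van 5  [load 1950/1950]
5 vans opened.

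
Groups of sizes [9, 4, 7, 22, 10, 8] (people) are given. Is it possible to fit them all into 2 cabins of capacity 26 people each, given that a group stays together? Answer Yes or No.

Total = 60 people; ⌈60/26⌉ = 3.
At least 3 cabins are required, but only 2 are allowed.

No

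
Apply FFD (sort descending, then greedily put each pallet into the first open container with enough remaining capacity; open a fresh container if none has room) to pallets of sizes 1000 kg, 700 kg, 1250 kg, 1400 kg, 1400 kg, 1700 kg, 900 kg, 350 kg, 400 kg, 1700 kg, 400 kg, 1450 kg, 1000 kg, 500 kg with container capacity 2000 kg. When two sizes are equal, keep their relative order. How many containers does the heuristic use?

Sorted descending: 1700, 1700, 1450, 1400, 1400, 1250, 1000, 1000, 900, 700, 500, 400, 400, 350.
  1700 → container 1 (new)  [load 1700/2000]
  1700 → container 2 (new)  [load 1700/2000]
  1450 → container 3 (new)  [load 1450/2000]
  1400 → container 4 (new)  [load 1400/2000]
  1400 → container 5 (new)  [load 1400/2000]
  1250 → container 6 (new)  [load 1250/2000]
  1000 → container 7 (new)  [load 1000/2000]
  1000 → container 7  [load 2000/2000]
  900 → container 8 (new)  [load 900/2000]
  700 → container 6  [load 1950/2000]
  500 → container 3  [load 1950/2000]
  400 → container 4  [load 1800/2000]
  400 → container 5  [load 1800/2000]
  350 → container 8  [load 1250/2000]
8 containers opened.

8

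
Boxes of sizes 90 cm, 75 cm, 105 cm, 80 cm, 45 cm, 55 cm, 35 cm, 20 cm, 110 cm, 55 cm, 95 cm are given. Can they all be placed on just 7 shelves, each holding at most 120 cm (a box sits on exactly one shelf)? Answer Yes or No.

A valid assignment using 7 shelves:
  shelf 1: 110 = 110
  shelf 2: 105 = 105
  shelf 3: 95 + 20 = 115
  shelf 4: 90 = 90
  shelf 5: 80 + 35 = 115
  shelf 6: 75 + 45 = 120
  shelf 7: 55 + 55 = 110
Every load is within 120 cm, so 7 shelves suffice.

Yes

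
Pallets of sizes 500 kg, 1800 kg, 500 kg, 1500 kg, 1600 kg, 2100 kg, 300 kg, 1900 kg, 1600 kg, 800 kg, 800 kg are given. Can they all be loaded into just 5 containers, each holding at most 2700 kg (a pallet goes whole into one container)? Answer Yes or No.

Total = 13400 kg; ⌈13400/2700⌉ = 5.
6 pallets each exceed half the capacity and cannot share a container, forcing at least 6 containers.
At least 6 containers are required, but only 5 are allowed.

No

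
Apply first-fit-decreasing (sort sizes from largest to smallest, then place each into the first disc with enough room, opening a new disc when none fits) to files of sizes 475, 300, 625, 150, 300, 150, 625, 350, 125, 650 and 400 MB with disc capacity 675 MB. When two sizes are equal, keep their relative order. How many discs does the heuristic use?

Sorted descending: 650, 625, 625, 475, 400, 350, 300, 300, 150, 150, 125.
  650 → disc 1 (new)  [load 650/675]
  625 → disc 2 (new)  [load 625/675]
  625 → disc 3 (new)  [load 625/675]
  475 → disc 4 (new)  [load 475/675]
  400 → disc 5 (new)  [load 400/675]
  350 → disc 6 (new)  [load 350/675]
  300 → disc 6  [load 650/675]
  300 → disc 7 (new)  [load 300/675]
  150 → disc 4  [load 625/675]
  150 → disc 5  [load 550/675]
  125 → disc 5  [load 675/675]
7 discs opened.

7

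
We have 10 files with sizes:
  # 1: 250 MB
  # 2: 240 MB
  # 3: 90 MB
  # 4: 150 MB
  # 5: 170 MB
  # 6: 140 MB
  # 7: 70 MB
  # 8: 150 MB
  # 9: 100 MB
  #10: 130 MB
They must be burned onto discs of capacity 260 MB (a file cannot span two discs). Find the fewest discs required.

Total = 250 + 240 + 170 + 150 + 150 + 140 + 130 + 100 + 90 + 70 = 1490 MB.
Lower bound: ⌈1490/260⌉ = 6 discs.
A packing using 7 discs:
  disc 1: 250 = 250
  disc 2: 240 = 240
  disc 3: 170 + 90 = 260
  disc 4: 150 + 100 = 250
  disc 5: 150 + 70 = 220
  disc 6: 140 = 140
  disc 7: 130 = 130
No arrangement into 6 discs stays within capacity, so 7 is optimal.

7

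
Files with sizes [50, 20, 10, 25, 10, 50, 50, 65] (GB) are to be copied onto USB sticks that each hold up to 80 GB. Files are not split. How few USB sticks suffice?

4

Total = 65 + 50 + 50 + 50 + 25 + 20 + 10 + 10 = 280 GB.
Lower bound: ⌈280/80⌉ = 4 USB sticks.
A packing using 4 USB sticks:
  USB stick 1: 65 + 10 = 75
  USB stick 2: 50 + 25 = 75
  USB stick 3: 50 + 20 + 10 = 80
  USB stick 4: 50 = 50
This matches the lower bound, so 4 is optimal.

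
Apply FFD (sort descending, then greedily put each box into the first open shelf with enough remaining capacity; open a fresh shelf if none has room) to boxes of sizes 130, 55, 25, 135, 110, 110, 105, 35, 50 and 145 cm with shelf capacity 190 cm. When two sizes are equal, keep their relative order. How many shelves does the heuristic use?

Sorted descending: 145, 135, 130, 110, 110, 105, 55, 50, 35, 25.
  145 → shelf 1 (new)  [load 145/190]
  135 → shelf 2 (new)  [load 135/190]
  130 → shelf 3 (new)  [load 130/190]
  110 → shelf 4 (new)  [load 110/190]
  110 → shelf 5 (new)  [load 110/190]
  105 → shelf 6 (new)  [load 105/190]
  55 → shelf 2  [load 190/190]
  50 → shelf 3  [load 180/190]
  35 → shelf 1  [load 180/190]
  25 → shelf 4  [load 135/190]
6 shelves opened.

6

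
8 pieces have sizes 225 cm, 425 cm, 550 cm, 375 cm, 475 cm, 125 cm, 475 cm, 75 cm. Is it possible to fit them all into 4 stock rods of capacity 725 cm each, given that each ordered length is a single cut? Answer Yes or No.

No

Total = 2725 cm; ⌈2725/725⌉ = 4.
5 pieces each exceed half the capacity and cannot share a stock rod, forcing at least 5 stock rods.
At least 5 stock rods are required, but only 4 are allowed.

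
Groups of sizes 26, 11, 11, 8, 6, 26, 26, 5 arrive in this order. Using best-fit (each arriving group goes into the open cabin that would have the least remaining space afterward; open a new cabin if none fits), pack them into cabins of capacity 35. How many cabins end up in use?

  26 → cabin 1 (new)  [load 26/35]
  11 → cabin 2 (new)  [load 11/35]
  11 → cabin 2  [load 22/35]
  8 → cabin 1  [load 34/35]
  6 → cabin 2  [load 28/35]
  26 → cabin 3 (new)  [load 26/35]
  26 → cabin 4 (new)  [load 26/35]
  5 → cabin 2  [load 33/35]
4 cabins opened.

4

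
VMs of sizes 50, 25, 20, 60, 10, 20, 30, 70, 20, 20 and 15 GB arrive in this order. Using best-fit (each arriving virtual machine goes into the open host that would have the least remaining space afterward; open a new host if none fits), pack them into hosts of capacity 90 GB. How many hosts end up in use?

  50 → host 1 (new)  [load 50/90]
  25 → host 1  [load 75/90]
  20 → host 2 (new)  [load 20/90]
  60 → host 2  [load 80/90]
  10 → host 2  [load 90/90]
  20 → host 3 (new)  [load 20/90]
  30 → host 3  [load 50/90]
  70 → host 4 (new)  [load 70/90]
  20 → host 4  [load 90/90]
  20 → host 3  [load 70/90]
  15 → host 1  [load 90/90]
4 hosts opened.

4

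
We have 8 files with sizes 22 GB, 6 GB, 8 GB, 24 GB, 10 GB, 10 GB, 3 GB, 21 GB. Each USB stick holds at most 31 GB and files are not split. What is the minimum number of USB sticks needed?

Total = 24 + 22 + 21 + 10 + 10 + 8 + 6 + 3 = 104 GB.
Lower bound: ⌈104/31⌉ = 4 USB sticks.
A packing using 4 USB sticks:
  USB stick 1: 24 + 6 = 30
  USB stick 2: 22 + 8 = 30
  USB stick 3: 21 + 10 = 31
  USB stick 4: 10 + 3 = 13
This matches the lower bound, so 4 is optimal.

4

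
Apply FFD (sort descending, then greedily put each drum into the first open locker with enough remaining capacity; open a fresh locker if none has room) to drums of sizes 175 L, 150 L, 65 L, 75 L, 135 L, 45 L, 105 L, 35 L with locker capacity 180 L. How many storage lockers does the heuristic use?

5

Sorted descending: 175, 150, 135, 105, 75, 65, 45, 35.
  175 → locker 1 (new)  [load 175/180]
  150 → locker 2 (new)  [load 150/180]
  135 → locker 3 (new)  [load 135/180]
  105 → locker 4 (new)  [load 105/180]
  75 → locker 4  [load 180/180]
  65 → locker 5 (new)  [load 65/180]
  45 → locker 3  [load 180/180]
  35 → locker 5  [load 100/180]
5 storage lockers opened.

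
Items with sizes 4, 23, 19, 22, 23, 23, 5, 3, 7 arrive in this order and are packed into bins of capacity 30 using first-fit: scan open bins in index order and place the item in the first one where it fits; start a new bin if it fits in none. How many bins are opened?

  4 → bin 1 (new)  [load 4/30]
  23 → bin 1  [load 27/30]
  19 → bin 2 (new)  [load 19/30]
  22 → bin 3 (new)  [load 22/30]
  23 → bin 4 (new)  [load 23/30]
  23 → bin 5 (new)  [load 23/30]
  5 → bin 2  [load 24/30]
  3 → bin 1  [load 30/30]
  7 → bin 3  [load 29/30]
5 bins opened.

5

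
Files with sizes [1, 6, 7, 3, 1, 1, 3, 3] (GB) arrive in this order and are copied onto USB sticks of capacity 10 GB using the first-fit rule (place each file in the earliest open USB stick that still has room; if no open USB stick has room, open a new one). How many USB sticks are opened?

  1 → USB stick 1 (new)  [load 1/10]
  6 → USB stick 1  [load 7/10]
  7 → USB stick 2 (new)  [load 7/10]
  3 → USB stick 1  [load 10/10]
  1 → USB stick 2  [load 8/10]
  1 → USB stick 2  [load 9/10]
  3 → USB stick 3 (new)  [load 3/10]
  3 → USB stick 3  [load 6/10]
3 USB sticks opened.

3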